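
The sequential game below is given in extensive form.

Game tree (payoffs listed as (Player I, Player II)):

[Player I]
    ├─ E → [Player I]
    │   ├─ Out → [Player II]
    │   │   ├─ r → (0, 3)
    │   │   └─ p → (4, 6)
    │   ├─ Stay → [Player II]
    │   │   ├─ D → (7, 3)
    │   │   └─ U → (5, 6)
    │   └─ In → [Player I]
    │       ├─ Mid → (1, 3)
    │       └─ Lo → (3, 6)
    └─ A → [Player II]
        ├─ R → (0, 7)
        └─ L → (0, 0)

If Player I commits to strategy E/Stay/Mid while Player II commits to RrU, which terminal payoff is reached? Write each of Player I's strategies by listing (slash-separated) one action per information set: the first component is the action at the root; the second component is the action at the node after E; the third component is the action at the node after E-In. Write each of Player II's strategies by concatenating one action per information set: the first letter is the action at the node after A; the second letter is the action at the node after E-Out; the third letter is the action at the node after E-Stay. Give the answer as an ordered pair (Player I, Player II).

Trace the play path from the root:
  Player I plays E
  Player I plays Stay at [E]
  Player II plays U at [E-Stay]
→ terminal payoff (5, 6).
(Player I's choice at the node after E-In is never reached on this path, so it doesn't affect the outcome.)

(5, 6)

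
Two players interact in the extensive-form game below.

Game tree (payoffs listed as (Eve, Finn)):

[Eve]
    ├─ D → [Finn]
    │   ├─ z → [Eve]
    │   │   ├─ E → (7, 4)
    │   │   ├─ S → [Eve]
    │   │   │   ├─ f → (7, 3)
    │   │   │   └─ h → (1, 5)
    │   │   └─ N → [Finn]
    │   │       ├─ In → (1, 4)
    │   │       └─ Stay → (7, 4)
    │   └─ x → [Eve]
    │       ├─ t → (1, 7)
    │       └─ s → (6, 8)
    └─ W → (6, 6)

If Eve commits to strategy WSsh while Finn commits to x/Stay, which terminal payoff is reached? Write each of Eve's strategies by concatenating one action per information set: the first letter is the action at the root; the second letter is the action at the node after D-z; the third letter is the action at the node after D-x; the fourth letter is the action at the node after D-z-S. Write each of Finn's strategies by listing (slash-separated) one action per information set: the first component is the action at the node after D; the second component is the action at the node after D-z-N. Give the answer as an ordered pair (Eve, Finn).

Trace the play path from the root:
  Eve plays W
→ terminal payoff (6, 6).
(Eve's choice at the node after D-z is never reached on this path, so it doesn't affect the outcome.)

(6, 6)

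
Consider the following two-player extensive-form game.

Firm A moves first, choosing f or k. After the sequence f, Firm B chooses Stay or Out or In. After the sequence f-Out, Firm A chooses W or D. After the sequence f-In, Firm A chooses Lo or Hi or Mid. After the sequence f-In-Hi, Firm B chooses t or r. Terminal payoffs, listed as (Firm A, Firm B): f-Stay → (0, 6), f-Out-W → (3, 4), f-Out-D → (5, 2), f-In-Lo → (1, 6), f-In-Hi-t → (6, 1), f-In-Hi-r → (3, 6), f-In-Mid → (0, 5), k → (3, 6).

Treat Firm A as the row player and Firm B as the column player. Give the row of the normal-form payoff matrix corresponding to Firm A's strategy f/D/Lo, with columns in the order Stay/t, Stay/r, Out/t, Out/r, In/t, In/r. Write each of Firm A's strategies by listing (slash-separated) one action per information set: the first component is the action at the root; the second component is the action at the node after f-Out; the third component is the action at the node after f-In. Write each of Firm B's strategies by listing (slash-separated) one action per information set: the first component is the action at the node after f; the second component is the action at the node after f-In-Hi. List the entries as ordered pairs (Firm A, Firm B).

vs Stay/t: Firm A plays f → Firm B plays Stay at [f] → (0, 6)
vs Stay/r: Firm A plays f → Firm B plays Stay at [f] → (0, 6)
vs Out/t: Firm A plays f → Firm B plays Out at [f] → Firm A plays D at [f-Out] → (5, 2)
vs Out/r: Firm A plays f → Firm B plays Out at [f] → Firm A plays D at [f-Out] → (5, 2)
vs In/t: Firm A plays f → Firm B plays In at [f] → Firm A plays Lo at [f-In] → (1, 6)
vs In/r: Firm A plays f → Firm B plays In at [f] → Firm A plays Lo at [f-In] → (1, 6)

(0,6) (0,6) (5,2) (5,2) (1,6) (1,6)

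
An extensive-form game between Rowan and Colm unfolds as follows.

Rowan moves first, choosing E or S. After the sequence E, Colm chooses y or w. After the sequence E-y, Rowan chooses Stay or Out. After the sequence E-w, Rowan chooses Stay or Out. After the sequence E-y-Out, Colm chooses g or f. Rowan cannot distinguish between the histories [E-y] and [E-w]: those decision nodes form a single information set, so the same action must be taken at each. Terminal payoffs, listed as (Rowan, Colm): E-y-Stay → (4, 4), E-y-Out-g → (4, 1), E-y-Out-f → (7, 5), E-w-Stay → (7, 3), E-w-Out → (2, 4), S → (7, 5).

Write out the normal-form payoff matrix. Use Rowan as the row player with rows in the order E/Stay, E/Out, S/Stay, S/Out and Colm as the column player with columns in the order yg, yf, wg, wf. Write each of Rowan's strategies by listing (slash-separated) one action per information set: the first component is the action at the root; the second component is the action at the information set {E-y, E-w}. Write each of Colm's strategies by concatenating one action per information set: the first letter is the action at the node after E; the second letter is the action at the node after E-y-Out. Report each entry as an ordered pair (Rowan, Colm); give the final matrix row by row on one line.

Row E/Stay: yg→(4,4), yf→(4,4), wg→(7,3), wf→(7,3)
Row E/Out: yg→(4,1), yf→(7,5), wg→(2,4), wf→(2,4)
Row S/Stay: yg→(7,5), yf→(7,5), wg→(7,5), wf→(7,5)
Row S/Out: yg→(7,5), yf→(7,5), wg→(7,5), wf→(7,5)

E/Stay: (4,4) (4,4) (7,3) (7,3) | E/Out: (4,1) (7,5) (2,4) (2,4) | S/Stay: (7,5) (7,5) (7,5) (7,5) | S/Out: (7,5) (7,5) (7,5) (7,5)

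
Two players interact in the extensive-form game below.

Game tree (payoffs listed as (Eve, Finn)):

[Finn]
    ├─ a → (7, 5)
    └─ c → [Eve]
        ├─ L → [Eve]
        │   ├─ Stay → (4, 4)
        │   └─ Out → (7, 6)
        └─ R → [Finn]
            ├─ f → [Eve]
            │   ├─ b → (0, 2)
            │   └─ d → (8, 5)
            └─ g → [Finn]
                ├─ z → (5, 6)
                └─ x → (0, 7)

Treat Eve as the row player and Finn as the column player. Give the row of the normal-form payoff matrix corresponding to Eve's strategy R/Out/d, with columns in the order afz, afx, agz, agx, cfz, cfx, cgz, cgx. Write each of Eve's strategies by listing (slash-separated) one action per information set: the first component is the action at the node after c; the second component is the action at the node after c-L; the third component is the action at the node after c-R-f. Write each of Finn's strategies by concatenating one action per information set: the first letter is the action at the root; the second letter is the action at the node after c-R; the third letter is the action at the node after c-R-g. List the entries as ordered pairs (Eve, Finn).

vs afz: Finn plays a → (7, 5)
vs afx: Finn plays a → (7, 5)
vs agz: Finn plays a → (7, 5)
vs agx: Finn plays a → (7, 5)
vs cfz: Finn plays c → Eve plays R at [c] → Finn plays f at [c-R] → Eve plays d at [c-R-f] → (8, 5)
vs cfx: Finn plays c → Eve plays R at [c] → Finn plays f at [c-R] → Eve plays d at [c-R-f] → (8, 5)
vs cgz: Finn plays c → Eve plays R at [c] → Finn plays g at [c-R] → Finn plays z at [c-R-g] → (5, 6)
vs cgx: Finn plays c → Eve plays R at [c] → Finn plays g at [c-R] → Finn plays x at [c-R-g] → (0, 7)

(7,5) (7,5) (7,5) (7,5) (8,5) (8,5) (5,6) (0,7)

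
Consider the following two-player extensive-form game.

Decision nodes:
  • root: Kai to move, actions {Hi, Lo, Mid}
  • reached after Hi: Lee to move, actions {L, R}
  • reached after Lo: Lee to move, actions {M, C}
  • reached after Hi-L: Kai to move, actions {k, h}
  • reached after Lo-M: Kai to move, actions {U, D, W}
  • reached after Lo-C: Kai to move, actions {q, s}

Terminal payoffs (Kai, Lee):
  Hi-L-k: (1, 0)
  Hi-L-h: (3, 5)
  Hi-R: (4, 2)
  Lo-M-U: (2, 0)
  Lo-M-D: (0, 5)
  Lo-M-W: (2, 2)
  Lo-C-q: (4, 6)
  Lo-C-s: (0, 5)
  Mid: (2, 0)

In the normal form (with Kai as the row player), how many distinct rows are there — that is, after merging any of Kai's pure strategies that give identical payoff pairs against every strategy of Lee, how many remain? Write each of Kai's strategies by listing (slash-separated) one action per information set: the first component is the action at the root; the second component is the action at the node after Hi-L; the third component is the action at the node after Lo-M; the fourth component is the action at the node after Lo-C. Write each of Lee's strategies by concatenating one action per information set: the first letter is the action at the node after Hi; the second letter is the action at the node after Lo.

9

Kai has 36 pure strategies: Hi/k/U/q, Hi/k/U/s, Hi/k/D/q, Hi/k/D/s, Hi/k/W/q, Hi/k/W/s, Hi/h/U/q, Hi/h/U/s, Hi/h/D/q, Hi/h/D/s, Hi/h/W/q, Hi/h/W/s, Lo/k/U/q, Lo/k/U/s, Lo/k/D/q, Lo/k/D/s, Lo/k/W/q, Lo/k/W/s, Lo/h/U/q, Lo/h/U/s, Lo/h/D/q, Lo/h/D/s, Lo/h/W/q, Lo/h/W/s, Mid/k/U/q, Mid/k/U/s, Mid/k/D/q, Mid/k/D/s, Mid/k/W/q, Mid/k/W/s, Mid/h/U/q, Mid/h/U/s, Mid/h/D/q, Mid/h/D/s, Mid/h/W/q, Mid/h/W/s. Columns: LM, LC, RM, RC.
{Hi/k/U/q, Hi/k/U/s, Hi/k/D/q, Hi/k/D/s, Hi/k/W/q, Hi/k/W/s} → row (1,0) (1,0) (4,2) (4,2)
{Hi/h/U/q, Hi/h/U/s, Hi/h/D/q, Hi/h/D/s, Hi/h/W/q, Hi/h/W/s} → row (3,5) (3,5) (4,2) (4,2)
{Lo/k/U/q, Lo/h/U/q} → row (2,0) (4,6) (2,0) (4,6)
{Lo/k/U/s, Lo/h/U/s} → row (2,0) (0,5) (2,0) (0,5)
{Lo/k/D/q, Lo/h/D/q} → row (0,5) (4,6) (0,5) (4,6)
{Lo/k/D/s, Lo/h/D/s} → row (0,5) (0,5) (0,5) (0,5)
{Lo/k/W/q, Lo/h/W/q} → row (2,2) (4,6) (2,2) (4,6)
{Lo/k/W/s, Lo/h/W/s} → row (2,2) (0,5) (2,2) (0,5)
{Mid/k/U/q, Mid/k/U/s, Mid/k/D/q, Mid/k/D/s, Mid/k/W/q, Mid/k/W/s, Mid/h/U/q, Mid/h/U/s, Mid/h/D/q, Mid/h/D/s, Mid/h/W/q, Mid/h/W/s} → row (2,0) (2,0) (2,0) (2,0)
That's 9 distinct rows out of 36 strategies.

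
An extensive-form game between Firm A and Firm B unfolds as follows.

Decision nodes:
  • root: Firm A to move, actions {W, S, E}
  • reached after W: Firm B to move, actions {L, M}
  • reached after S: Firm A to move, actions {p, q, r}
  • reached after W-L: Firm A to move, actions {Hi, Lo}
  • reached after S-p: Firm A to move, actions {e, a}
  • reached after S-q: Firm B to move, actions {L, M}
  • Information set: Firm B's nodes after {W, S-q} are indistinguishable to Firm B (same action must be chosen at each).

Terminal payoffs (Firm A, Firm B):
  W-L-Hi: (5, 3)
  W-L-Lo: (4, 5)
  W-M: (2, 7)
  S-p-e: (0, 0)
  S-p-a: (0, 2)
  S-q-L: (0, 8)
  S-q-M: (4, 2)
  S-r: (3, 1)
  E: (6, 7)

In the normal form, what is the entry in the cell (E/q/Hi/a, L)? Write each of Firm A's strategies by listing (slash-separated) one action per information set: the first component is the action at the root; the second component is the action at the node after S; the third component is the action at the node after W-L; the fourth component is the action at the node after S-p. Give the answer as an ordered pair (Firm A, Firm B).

Trace the play path from the root:
  Firm A plays E
→ terminal payoff (6, 7).
(Firm A's choice at the node after S is never reached on this path, so it doesn't affect the outcome.)

(6, 7)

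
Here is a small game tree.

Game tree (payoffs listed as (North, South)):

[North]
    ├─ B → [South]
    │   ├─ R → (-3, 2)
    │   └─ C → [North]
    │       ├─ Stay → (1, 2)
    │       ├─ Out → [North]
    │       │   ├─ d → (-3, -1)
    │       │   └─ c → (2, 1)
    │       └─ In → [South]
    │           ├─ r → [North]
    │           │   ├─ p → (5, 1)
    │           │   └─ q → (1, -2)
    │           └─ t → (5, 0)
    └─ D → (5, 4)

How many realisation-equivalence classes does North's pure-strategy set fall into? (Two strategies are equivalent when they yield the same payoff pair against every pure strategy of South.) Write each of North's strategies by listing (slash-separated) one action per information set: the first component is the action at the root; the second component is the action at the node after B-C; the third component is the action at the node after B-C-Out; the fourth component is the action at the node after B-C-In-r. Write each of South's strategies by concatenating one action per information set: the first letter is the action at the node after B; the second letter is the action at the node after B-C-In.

North has 24 pure strategies: B/Stay/d/p, B/Stay/d/q, B/Stay/c/p, B/Stay/c/q, B/Out/d/p, B/Out/d/q, B/Out/c/p, B/Out/c/q, B/In/d/p, B/In/d/q, B/In/c/p, B/In/c/q, D/Stay/d/p, D/Stay/d/q, D/Stay/c/p, D/Stay/c/q, D/Out/d/p, D/Out/d/q, D/Out/c/p, D/Out/c/q, D/In/d/p, D/In/d/q, D/In/c/p, D/In/c/q. Columns: Rr, Rt, Cr, Ct.
{B/Stay/d/p, B/Stay/d/q, B/Stay/c/p, B/Stay/c/q} → row (-3,2) (-3,2) (1,2) (1,2)
{B/Out/d/p, B/Out/d/q} → row (-3,2) (-3,2) (-3,-1) (-3,-1)
{B/Out/c/p, B/Out/c/q} → row (-3,2) (-3,2) (2,1) (2,1)
{B/In/d/p, B/In/c/p} → row (-3,2) (-3,2) (5,1) (5,0)
{B/In/d/q, B/In/c/q} → row (-3,2) (-3,2) (1,-2) (5,0)
{D/Stay/d/p, D/Stay/d/q, D/Stay/c/p, D/Stay/c/q, D/Out/d/p, D/Out/d/q, D/Out/c/p, D/Out/c/q, D/In/d/p, D/In/d/q, D/In/c/p, D/In/c/q} → row (5,4) (5,4) (5,4) (5,4)
That's 6 distinct rows out of 24 strategies.

6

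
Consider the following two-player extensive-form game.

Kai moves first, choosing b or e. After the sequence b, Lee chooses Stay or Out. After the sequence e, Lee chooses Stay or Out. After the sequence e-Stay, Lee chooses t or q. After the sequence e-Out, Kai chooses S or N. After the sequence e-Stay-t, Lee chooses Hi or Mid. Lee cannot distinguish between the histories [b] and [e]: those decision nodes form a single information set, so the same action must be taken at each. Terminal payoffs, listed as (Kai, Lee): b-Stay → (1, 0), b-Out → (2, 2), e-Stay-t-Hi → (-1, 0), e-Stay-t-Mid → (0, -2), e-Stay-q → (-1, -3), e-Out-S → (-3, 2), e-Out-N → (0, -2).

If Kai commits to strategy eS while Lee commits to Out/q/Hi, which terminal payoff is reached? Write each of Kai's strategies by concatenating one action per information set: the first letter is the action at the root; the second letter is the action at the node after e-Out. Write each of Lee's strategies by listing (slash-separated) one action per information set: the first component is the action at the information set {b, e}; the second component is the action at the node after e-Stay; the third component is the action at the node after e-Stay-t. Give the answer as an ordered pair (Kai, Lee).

(-3, 2)

Trace the play path from the root:
  Kai plays e
  Lee plays Out at [e]
  Kai plays S at [e-Out]
→ terminal payoff (-3, 2).
(Lee's choice at the node after e-Stay is never reached on this path, so it doesn't affect the outcome.)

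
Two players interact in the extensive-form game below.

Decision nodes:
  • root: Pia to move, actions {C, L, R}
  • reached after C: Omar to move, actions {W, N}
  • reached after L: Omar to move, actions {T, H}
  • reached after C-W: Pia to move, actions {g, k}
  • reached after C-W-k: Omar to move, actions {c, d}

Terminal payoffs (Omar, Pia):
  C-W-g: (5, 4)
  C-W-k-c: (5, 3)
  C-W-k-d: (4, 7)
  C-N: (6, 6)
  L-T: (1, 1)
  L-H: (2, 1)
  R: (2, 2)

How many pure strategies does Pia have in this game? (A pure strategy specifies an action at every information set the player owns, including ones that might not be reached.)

Pia owns the root with actions {C, L, R} — three choices.
Pia owns the node after C-W with actions {g, k} — two choices.
A pure strategy fixes one action at each information set independently, so the count is the product 3 × 2 = 6.
(For reference, Omar has 8 pure strategies, giving a 6×8 normal-form matrix.)

6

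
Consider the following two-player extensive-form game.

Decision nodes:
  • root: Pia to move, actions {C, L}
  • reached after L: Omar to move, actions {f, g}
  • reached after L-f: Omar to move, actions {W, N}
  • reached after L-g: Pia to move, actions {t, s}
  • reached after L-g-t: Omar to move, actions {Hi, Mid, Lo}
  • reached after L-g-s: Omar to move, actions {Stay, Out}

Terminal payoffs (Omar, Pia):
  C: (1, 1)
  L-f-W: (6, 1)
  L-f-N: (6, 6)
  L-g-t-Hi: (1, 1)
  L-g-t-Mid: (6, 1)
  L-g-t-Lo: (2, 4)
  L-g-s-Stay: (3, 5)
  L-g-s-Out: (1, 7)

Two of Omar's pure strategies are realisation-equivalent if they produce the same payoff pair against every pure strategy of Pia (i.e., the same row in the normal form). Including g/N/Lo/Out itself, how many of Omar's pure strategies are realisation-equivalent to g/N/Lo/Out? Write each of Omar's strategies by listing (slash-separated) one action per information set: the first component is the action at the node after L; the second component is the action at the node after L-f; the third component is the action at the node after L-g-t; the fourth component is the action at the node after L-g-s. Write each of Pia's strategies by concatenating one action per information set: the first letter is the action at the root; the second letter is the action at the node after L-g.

2

Row for g/N/Lo/Out (columns Ct, Cs, Lt, Ls): (1,1) (1,1) (2,4) (1,7).
Under g/N/Lo/Out, Omar's choice at the node after L-f can never be reached regardless of what Pia does, so varying those choices leaves every outcome unchanged.
Holding the reachable choices fixed and varying the unreachable one freely already gives 2 equivalent strategies.
No other strategy reproduces this row, so those 2 are the full class: g/W/Lo/Out, g/N/Lo/Out.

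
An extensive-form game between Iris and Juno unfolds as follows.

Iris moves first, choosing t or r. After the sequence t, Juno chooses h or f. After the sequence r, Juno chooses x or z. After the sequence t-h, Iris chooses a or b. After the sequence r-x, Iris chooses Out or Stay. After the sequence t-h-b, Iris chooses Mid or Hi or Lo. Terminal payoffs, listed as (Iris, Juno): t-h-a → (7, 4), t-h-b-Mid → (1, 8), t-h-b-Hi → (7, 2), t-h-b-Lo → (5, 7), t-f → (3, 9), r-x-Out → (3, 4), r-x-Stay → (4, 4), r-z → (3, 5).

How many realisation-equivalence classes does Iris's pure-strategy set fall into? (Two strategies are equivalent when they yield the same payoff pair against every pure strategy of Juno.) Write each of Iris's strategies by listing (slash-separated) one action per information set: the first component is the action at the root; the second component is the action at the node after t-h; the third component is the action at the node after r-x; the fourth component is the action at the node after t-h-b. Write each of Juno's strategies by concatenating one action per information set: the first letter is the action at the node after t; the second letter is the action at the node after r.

6

Iris has 24 pure strategies: t/a/Out/Mid, t/a/Out/Hi, t/a/Out/Lo, t/a/Stay/Mid, t/a/Stay/Hi, t/a/Stay/Lo, t/b/Out/Mid, t/b/Out/Hi, t/b/Out/Lo, t/b/Stay/Mid, t/b/Stay/Hi, t/b/Stay/Lo, r/a/Out/Mid, r/a/Out/Hi, r/a/Out/Lo, r/a/Stay/Mid, r/a/Stay/Hi, r/a/Stay/Lo, r/b/Out/Mid, r/b/Out/Hi, r/b/Out/Lo, r/b/Stay/Mid, r/b/Stay/Hi, r/b/Stay/Lo. Columns: hx, hz, fx, fz.
{t/a/Out/Mid, t/a/Out/Hi, t/a/Out/Lo, t/a/Stay/Mid, t/a/Stay/Hi, t/a/Stay/Lo} → row (7,4) (7,4) (3,9) (3,9)
{t/b/Out/Mid, t/b/Stay/Mid} → row (1,8) (1,8) (3,9) (3,9)
{t/b/Out/Hi, t/b/Stay/Hi} → row (7,2) (7,2) (3,9) (3,9)
{t/b/Out/Lo, t/b/Stay/Lo} → row (5,7) (5,7) (3,9) (3,9)
{r/a/Out/Mid, r/a/Out/Hi, r/a/Out/Lo, r/b/Out/Mid, r/b/Out/Hi, r/b/Out/Lo} → row (3,4) (3,5) (3,4) (3,5)
{r/a/Stay/Mid, r/a/Stay/Hi, r/a/Stay/Lo, r/b/Stay/Mid, r/b/Stay/Hi, r/b/Stay/Lo} → row (4,4) (3,5) (4,4) (3,5)
That's 6 distinct rows out of 24 strategies.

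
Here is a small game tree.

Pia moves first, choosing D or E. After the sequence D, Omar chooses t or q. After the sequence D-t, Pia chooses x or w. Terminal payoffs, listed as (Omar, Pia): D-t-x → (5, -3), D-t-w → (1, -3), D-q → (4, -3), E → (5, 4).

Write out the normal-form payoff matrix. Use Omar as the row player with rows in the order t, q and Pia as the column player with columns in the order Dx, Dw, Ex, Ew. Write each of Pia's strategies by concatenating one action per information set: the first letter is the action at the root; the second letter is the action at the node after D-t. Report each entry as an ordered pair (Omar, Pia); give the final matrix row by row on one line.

t: (5,-3) (1,-3) (5,4) (5,4) | q: (4,-3) (4,-3) (5,4) (5,4)

           Dx       Dw       Ex       Ew
   t   (5,-3)   (1,-3)    (5,4)    (5,4)
   q   (4,-3)   (4,-3)    (5,4)    (5,4)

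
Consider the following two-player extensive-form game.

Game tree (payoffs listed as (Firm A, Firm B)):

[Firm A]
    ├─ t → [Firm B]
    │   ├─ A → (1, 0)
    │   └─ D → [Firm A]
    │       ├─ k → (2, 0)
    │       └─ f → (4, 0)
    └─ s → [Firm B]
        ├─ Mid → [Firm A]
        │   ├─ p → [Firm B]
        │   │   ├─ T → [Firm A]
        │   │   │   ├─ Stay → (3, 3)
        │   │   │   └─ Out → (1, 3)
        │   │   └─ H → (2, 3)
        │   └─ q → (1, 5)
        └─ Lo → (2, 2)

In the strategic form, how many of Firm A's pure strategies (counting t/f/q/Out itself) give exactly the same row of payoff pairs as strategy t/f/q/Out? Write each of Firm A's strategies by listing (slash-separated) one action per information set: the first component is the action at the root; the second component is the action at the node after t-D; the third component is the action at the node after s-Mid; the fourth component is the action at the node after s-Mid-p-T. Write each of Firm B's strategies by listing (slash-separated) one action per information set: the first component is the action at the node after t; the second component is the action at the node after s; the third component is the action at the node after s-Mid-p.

Row for t/f/q/Out (columns A/Mid/T, A/Mid/H, A/Lo/T, A/Lo/H, D/Mid/T, D/Mid/H, D/Lo/T, D/Lo/H): (1,0) (1,0) (1,0) (1,0) (4,0) (4,0) (4,0) (4,0).
Under t/f/q/Out, Firm A's choice at the node after s-Mid and at the node after s-Mid-p-T can never be reached regardless of what Firm B does, so varying those choices leaves every outcome unchanged.
Holding the reachable choices fixed and varying the unreachable ones freely already gives 2 × 2 = 4 equivalent strategies.
No other strategy reproduces this row, so those 4 are the full class: t/f/p/Stay, t/f/p/Out, t/f/q/Stay, t/f/q/Out.

4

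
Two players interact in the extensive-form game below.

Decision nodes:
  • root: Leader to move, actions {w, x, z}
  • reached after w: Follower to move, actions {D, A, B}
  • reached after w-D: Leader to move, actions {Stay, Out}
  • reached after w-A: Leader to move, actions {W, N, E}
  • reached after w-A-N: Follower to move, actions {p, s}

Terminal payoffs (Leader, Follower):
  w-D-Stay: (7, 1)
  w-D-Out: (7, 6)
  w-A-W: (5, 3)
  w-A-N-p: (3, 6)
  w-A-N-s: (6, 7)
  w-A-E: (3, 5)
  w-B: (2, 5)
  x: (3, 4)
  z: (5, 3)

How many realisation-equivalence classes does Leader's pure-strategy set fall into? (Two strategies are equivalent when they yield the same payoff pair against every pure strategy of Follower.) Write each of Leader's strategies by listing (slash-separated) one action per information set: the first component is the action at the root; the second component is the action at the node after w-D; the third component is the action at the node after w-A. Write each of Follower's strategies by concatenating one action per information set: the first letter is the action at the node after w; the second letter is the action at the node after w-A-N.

8

Leader has 18 pure strategies: w/Stay/W, w/Stay/N, w/Stay/E, w/Out/W, w/Out/N, w/Out/E, x/Stay/W, x/Stay/N, x/Stay/E, x/Out/W, x/Out/N, x/Out/E, z/Stay/W, z/Stay/N, z/Stay/E, z/Out/W, z/Out/N, z/Out/E. Columns: Dp, Ds, Ap, As, Bp, Bs.
{w/Stay/W} → row (7,1) (7,1) (5,3) (5,3) (2,5) (2,5)
{w/Stay/N} → row (7,1) (7,1) (3,6) (6,7) (2,5) (2,5)
{w/Stay/E} → row (7,1) (7,1) (3,5) (3,5) (2,5) (2,5)
{w/Out/W} → row (7,6) (7,6) (5,3) (5,3) (2,5) (2,5)
{w/Out/N} → row (7,6) (7,6) (3,6) (6,7) (2,5) (2,5)
{w/Out/E} → row (7,6) (7,6) (3,5) (3,5) (2,5) (2,5)
{x/Stay/W, x/Stay/N, x/Stay/E, x/Out/W, x/Out/N, x/Out/E} → row (3,4) (3,4) (3,4) (3,4) (3,4) (3,4)
{z/Stay/W, z/Stay/N, z/Stay/E, z/Out/W, z/Out/N, z/Out/E} → row (5,3) (5,3) (5,3) (5,3) (5,3) (5,3)
That's 8 distinct rows out of 18 strategies.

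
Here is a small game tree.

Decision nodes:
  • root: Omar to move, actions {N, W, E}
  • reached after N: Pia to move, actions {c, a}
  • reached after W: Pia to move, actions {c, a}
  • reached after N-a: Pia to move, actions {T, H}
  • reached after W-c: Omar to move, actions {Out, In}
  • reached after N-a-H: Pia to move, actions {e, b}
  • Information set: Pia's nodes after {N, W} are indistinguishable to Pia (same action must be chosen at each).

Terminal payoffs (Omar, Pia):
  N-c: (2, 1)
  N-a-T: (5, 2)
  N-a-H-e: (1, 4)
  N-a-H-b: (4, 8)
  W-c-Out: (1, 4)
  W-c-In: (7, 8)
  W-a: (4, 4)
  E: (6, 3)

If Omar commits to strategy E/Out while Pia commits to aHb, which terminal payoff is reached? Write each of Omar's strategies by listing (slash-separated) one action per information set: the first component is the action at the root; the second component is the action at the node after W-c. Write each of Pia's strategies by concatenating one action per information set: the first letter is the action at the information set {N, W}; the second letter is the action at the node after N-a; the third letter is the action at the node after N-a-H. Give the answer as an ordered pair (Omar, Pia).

Trace the play path from the root:
  Omar plays E
→ terminal payoff (6, 3).
(Omar's choice at the node after W-c is never reached on this path, so it doesn't affect the outcome.)

(6, 3)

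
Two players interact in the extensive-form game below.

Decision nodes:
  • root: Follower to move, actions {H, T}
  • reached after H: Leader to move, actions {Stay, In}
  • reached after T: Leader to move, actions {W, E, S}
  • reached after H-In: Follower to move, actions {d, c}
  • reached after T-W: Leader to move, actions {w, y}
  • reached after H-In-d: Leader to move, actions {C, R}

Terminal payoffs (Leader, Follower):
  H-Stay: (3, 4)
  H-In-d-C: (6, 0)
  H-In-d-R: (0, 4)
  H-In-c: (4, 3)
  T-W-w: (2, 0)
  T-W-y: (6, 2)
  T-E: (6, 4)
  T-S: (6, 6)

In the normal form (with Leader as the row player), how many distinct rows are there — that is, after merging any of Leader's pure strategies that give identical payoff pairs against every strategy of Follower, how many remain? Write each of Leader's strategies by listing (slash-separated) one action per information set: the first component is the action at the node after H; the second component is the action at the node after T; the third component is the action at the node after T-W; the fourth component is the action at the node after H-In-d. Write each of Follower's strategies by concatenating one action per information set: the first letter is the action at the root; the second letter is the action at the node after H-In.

12

Leader has 24 pure strategies: Stay/W/w/C, Stay/W/w/R, Stay/W/y/C, Stay/W/y/R, Stay/E/w/C, Stay/E/w/R, Stay/E/y/C, Stay/E/y/R, Stay/S/w/C, Stay/S/w/R, Stay/S/y/C, Stay/S/y/R, In/W/w/C, In/W/w/R, In/W/y/C, In/W/y/R, In/E/w/C, In/E/w/R, In/E/y/C, In/E/y/R, In/S/w/C, In/S/w/R, In/S/y/C, In/S/y/R. Columns: Hd, Hc, Td, Tc.
{Stay/W/w/C, Stay/W/w/R} → row (3,4) (3,4) (2,0) (2,0)
{Stay/W/y/C, Stay/W/y/R} → row (3,4) (3,4) (6,2) (6,2)
{Stay/E/w/C, Stay/E/w/R, Stay/E/y/C, Stay/E/y/R} → row (3,4) (3,4) (6,4) (6,4)
{Stay/S/w/C, Stay/S/w/R, Stay/S/y/C, Stay/S/y/R} → row (3,4) (3,4) (6,6) (6,6)
{In/W/w/C} → row (6,0) (4,3) (2,0) (2,0)
{In/W/w/R} → row (0,4) (4,3) (2,0) (2,0)
{In/W/y/C} → row (6,0) (4,3) (6,2) (6,2)
{In/W/y/R} → row (0,4) (4,3) (6,2) (6,2)
{In/E/w/C, In/E/y/C} → row (6,0) (4,3) (6,4) (6,4)
{In/E/w/R, In/E/y/R} → row (0,4) (4,3) (6,4) (6,4)
{In/S/w/C, In/S/y/C} → row (6,0) (4,3) (6,6) (6,6)
{In/S/w/R, In/S/y/R} → row (0,4) (4,3) (6,6) (6,6)
That's 12 distinct rows out of 24 strategies.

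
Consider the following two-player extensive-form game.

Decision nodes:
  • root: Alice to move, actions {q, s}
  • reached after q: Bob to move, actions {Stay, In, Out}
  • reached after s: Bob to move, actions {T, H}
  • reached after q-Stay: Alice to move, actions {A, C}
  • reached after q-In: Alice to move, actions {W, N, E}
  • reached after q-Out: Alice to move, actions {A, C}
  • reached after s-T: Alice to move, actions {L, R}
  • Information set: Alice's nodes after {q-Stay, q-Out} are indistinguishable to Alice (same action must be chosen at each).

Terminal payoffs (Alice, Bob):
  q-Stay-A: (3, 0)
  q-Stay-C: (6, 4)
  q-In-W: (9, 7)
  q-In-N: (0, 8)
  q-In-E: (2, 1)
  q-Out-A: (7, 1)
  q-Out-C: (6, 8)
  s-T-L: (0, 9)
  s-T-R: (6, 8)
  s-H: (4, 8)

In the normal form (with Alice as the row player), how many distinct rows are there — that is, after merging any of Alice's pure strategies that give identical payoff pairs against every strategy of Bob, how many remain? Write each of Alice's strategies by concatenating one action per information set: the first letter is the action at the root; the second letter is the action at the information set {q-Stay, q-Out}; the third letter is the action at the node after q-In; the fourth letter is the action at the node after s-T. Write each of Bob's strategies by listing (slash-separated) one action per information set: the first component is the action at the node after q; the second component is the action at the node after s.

8

Alice has 24 pure strategies: qAWL, qAWR, qANL, qANR, qAEL, qAER, qCWL, qCWR, qCNL, qCNR, qCEL, qCER, sAWL, sAWR, sANL, sANR, sAEL, sAER, sCWL, sCWR, sCNL, sCNR, sCEL, sCER. Columns: Stay/T, Stay/H, In/T, In/H, Out/T, Out/H.
{qAWL, qAWR} → row (3,0) (3,0) (9,7) (9,7) (7,1) (7,1)
{qANL, qANR} → row (3,0) (3,0) (0,8) (0,8) (7,1) (7,1)
{qAEL, qAER} → row (3,0) (3,0) (2,1) (2,1) (7,1) (7,1)
{qCWL, qCWR} → row (6,4) (6,4) (9,7) (9,7) (6,8) (6,8)
{qCNL, qCNR} → row (6,4) (6,4) (0,8) (0,8) (6,8) (6,8)
{qCEL, qCER} → row (6,4) (6,4) (2,1) (2,1) (6,8) (6,8)
{sAWL, sANL, sAEL, sCWL, sCNL, sCEL} → row (0,9) (4,8) (0,9) (4,8) (0,9) (4,8)
{sAWR, sANR, sAER, sCWR, sCNR, sCER} → row (6,8) (4,8) (6,8) (4,8) (6,8) (4,8)
That's 8 distinct rows out of 24 strategies.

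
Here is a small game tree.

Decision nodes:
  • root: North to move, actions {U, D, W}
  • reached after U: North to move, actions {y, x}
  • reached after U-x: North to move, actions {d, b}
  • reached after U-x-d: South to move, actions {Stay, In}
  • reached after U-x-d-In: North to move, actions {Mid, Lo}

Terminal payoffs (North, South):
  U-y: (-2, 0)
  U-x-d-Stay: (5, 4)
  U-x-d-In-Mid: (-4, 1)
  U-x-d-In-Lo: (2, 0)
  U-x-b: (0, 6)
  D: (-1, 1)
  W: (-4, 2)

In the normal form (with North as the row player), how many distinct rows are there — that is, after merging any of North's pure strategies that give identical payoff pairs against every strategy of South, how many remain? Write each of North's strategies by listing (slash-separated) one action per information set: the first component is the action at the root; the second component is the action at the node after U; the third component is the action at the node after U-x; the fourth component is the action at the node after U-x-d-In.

North has 24 pure strategies: U/y/d/Mid, U/y/d/Lo, U/y/b/Mid, U/y/b/Lo, U/x/d/Mid, U/x/d/Lo, U/x/b/Mid, U/x/b/Lo, D/y/d/Mid, D/y/d/Lo, D/y/b/Mid, D/y/b/Lo, D/x/d/Mid, D/x/d/Lo, D/x/b/Mid, D/x/b/Lo, W/y/d/Mid, W/y/d/Lo, W/y/b/Mid, W/y/b/Lo, W/x/d/Mid, W/x/d/Lo, W/x/b/Mid, W/x/b/Lo. Columns: Stay, In.
{U/y/d/Mid, U/y/d/Lo, U/y/b/Mid, U/y/b/Lo} → row (-2,0) (-2,0)
{U/x/d/Mid} → row (5,4) (-4,1)
{U/x/d/Lo} → row (5,4) (2,0)
{U/x/b/Mid, U/x/b/Lo} → row (0,6) (0,6)
{D/y/d/Mid, D/y/d/Lo, D/y/b/Mid, D/y/b/Lo, D/x/d/Mid, D/x/d/Lo, D/x/b/Mid, D/x/b/Lo} → row (-1,1) (-1,1)
{W/y/d/Mid, W/y/d/Lo, W/y/b/Mid, W/y/b/Lo, W/x/d/Mid, W/x/d/Lo, W/x/b/Mid, W/x/b/Lo} → row (-4,2) (-4,2)
That's 6 distinct rows out of 24 strategies.

6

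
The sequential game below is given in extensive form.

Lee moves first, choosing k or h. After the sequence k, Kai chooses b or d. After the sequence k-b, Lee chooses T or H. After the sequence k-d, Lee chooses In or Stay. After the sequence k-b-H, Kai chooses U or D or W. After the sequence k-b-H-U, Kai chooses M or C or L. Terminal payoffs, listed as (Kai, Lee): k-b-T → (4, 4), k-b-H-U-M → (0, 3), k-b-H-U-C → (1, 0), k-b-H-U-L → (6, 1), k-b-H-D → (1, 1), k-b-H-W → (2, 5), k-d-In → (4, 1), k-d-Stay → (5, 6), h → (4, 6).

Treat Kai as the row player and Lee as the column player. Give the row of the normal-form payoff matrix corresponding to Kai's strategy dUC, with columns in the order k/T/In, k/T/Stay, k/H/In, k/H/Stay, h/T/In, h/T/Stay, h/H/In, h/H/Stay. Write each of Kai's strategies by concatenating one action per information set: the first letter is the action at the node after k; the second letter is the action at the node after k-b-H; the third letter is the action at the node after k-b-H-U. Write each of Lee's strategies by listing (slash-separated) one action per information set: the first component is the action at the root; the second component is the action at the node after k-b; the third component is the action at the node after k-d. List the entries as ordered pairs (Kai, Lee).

vs k/T/In: Lee plays k → Kai plays d at [k] → Lee plays In at [k-d] → (4, 1)
vs k/T/Stay: Lee plays k → Kai plays d at [k] → Lee plays Stay at [k-d] → (5, 6)
vs k/H/In: Lee plays k → Kai plays d at [k] → Lee plays In at [k-d] → (4, 1)
vs k/H/Stay: Lee plays k → Kai plays d at [k] → Lee plays Stay at [k-d] → (5, 6)
vs h/T/In: Lee plays h → (4, 6)
vs h/T/Stay: Lee plays h → (4, 6)
vs h/H/In: Lee plays h → (4, 6)
vs h/H/Stay: Lee plays h → (4, 6)

(4,1) (5,6) (4,1) (5,6) (4,6) (4,6) (4,6) (4,6)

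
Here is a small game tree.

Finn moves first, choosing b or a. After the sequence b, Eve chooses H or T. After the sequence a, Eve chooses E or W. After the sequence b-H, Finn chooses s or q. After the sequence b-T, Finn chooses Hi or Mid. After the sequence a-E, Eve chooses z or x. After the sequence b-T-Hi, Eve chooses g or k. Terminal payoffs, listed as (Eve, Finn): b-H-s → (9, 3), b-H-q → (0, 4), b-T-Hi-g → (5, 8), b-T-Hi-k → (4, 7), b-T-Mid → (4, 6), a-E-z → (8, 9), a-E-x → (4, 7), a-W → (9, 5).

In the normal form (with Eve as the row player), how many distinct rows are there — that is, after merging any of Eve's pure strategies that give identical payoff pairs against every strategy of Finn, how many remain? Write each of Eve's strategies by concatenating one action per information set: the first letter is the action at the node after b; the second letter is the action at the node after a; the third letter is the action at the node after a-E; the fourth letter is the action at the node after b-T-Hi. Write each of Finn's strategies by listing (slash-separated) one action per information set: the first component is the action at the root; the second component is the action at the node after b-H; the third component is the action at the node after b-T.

Eve has 16 pure strategies: HEzg, HEzk, HExg, HExk, HWzg, HWzk, HWxg, HWxk, TEzg, TEzk, TExg, TExk, TWzg, TWzk, TWxg, TWxk. Columns: b/s/Hi, b/s/Mid, b/q/Hi, b/q/Mid, a/s/Hi, a/s/Mid, a/q/Hi, a/q/Mid.
{HEzg, HEzk} → row (9,3) (9,3) (0,4) (0,4) (8,9) (8,9) (8,9) (8,9)
{HExg, HExk} → row (9,3) (9,3) (0,4) (0,4) (4,7) (4,7) (4,7) (4,7)
{HWzg, HWzk, HWxg, HWxk} → row (9,3) (9,3) (0,4) (0,4) (9,5) (9,5) (9,5) (9,5)
{TEzg} → row (5,8) (4,6) (5,8) (4,6) (8,9) (8,9) (8,9) (8,9)
{TEzk} → row (4,7) (4,6) (4,7) (4,6) (8,9) (8,9) (8,9) (8,9)
{TExg} → row (5,8) (4,6) (5,8) (4,6) (4,7) (4,7) (4,7) (4,7)
{TExk} → row (4,7) (4,6) (4,7) (4,6) (4,7) (4,7) (4,7) (4,7)
{TWzg, TWxg} → row (5,8) (4,6) (5,8) (4,6) (9,5) (9,5) (9,5) (9,5)
{TWzk, TWxk} → row (4,7) (4,6) (4,7) (4,6) (9,5) (9,5) (9,5) (9,5)
That's 9 distinct rows out of 16 strategies.

9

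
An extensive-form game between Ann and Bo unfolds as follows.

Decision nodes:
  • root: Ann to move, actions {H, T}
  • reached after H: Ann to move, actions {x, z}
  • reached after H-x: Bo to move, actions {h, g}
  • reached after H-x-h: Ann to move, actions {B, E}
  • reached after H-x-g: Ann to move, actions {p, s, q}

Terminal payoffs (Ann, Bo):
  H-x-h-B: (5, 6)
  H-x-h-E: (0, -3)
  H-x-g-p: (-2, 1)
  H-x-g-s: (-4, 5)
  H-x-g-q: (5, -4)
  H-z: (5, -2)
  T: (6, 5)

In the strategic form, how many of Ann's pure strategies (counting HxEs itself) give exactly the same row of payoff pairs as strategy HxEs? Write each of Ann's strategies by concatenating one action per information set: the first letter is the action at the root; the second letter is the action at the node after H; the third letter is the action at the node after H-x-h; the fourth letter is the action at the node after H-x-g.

1

Row for HxEs (columns h, g): (0,-3) (-4,5).
Every one of Ann's information sets is on the play path for some reply by Bo when Ann follows HxEs.
Changing the action at any of them therefore changes at least one column, so only HxEs itself gives this row.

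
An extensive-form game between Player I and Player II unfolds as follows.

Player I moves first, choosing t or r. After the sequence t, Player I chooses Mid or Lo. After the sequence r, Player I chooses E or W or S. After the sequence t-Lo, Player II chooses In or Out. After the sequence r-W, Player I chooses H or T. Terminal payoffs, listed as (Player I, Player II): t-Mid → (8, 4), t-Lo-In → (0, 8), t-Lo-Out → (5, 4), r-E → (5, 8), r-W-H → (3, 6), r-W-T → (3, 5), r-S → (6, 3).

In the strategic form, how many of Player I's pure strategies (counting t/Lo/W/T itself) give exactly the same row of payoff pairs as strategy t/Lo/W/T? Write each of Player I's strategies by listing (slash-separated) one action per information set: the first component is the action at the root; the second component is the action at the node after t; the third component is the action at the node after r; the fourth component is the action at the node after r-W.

6

Row for t/Lo/W/T (columns In, Out): (0,8) (5,4).
Under t/Lo/W/T, Player I's choice at the node after r and at the node after r-W can never be reached regardless of what Player II does, so varying those choices leaves every outcome unchanged.
Holding the reachable choices fixed and varying the unreachable ones freely already gives 3 × 2 = 6 equivalent strategies.
No other strategy reproduces this row, so those 6 are the full class: t/Lo/E/H, t/Lo/E/T, t/Lo/W/H, t/Lo/W/T, t/Lo/S/H, t/Lo/S/T.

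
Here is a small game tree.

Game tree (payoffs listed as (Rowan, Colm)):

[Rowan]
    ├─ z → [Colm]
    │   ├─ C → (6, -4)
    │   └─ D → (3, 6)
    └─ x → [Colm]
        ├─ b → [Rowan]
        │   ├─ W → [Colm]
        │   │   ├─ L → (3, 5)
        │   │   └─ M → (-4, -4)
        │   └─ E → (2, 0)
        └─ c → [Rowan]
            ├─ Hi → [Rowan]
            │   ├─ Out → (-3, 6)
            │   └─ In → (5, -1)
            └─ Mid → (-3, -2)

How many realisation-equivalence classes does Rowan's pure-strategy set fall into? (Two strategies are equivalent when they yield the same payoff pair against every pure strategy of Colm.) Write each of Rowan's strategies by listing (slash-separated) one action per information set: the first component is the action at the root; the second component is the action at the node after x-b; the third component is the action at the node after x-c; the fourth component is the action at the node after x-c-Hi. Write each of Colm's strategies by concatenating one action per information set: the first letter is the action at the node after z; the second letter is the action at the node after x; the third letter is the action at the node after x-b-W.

7

Rowan has 16 pure strategies: z/W/Hi/Out, z/W/Hi/In, z/W/Mid/Out, z/W/Mid/In, z/E/Hi/Out, z/E/Hi/In, z/E/Mid/Out, z/E/Mid/In, x/W/Hi/Out, x/W/Hi/In, x/W/Mid/Out, x/W/Mid/In, x/E/Hi/Out, x/E/Hi/In, x/E/Mid/Out, x/E/Mid/In. Columns: CbL, CbM, CcL, CcM, DbL, DbM, DcL, DcM.
{z/W/Hi/Out, z/W/Hi/In, z/W/Mid/Out, z/W/Mid/In, z/E/Hi/Out, z/E/Hi/In, z/E/Mid/Out, z/E/Mid/In} → row (6,-4) (6,-4) (6,-4) (6,-4) (3,6) (3,6) (3,6) (3,6)
{x/W/Hi/Out} → row (3,5) (-4,-4) (-3,6) (-3,6) (3,5) (-4,-4) (-3,6) (-3,6)
{x/W/Hi/In} → row (3,5) (-4,-4) (5,-1) (5,-1) (3,5) (-4,-4) (5,-1) (5,-1)
{x/W/Mid/Out, x/W/Mid/In} → row (3,5) (-4,-4) (-3,-2) (-3,-2) (3,5) (-4,-4) (-3,-2) (-3,-2)
{x/E/Hi/Out} → row (2,0) (2,0) (-3,6) (-3,6) (2,0) (2,0) (-3,6) (-3,6)
{x/E/Hi/In} → row (2,0) (2,0) (5,-1) (5,-1) (2,0) (2,0) (5,-1) (5,-1)
{x/E/Mid/Out, x/E/Mid/In} → row (2,0) (2,0) (-3,-2) (-3,-2) (2,0) (2,0) (-3,-2) (-3,-2)
That's 7 distinct rows out of 16 strategies.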